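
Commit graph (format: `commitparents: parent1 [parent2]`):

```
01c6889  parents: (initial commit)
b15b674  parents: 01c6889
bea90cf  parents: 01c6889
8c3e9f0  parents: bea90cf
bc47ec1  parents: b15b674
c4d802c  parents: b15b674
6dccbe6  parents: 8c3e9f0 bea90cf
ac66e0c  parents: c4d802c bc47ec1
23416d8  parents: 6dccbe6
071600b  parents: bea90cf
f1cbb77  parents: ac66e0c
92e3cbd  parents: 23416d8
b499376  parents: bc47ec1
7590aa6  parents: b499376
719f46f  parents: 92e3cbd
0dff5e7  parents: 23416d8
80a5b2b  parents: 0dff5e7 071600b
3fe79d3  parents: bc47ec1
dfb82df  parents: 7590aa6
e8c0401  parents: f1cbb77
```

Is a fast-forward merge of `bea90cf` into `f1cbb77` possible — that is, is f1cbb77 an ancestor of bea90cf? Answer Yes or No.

No

A fast-forward from f1cbb77 to bea90cf is possible iff f1cbb77 is an ancestor of bea90cf.
Ancestors of bea90cf: {01c6889, bea90cf}.
f1cbb77 is not among them, so fast-forward is not possible.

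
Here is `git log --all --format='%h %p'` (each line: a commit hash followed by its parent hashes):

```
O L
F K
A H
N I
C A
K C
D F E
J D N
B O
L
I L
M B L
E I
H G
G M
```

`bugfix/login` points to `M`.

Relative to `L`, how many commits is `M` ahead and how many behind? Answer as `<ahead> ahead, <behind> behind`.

Reachable from M: {B, L, M, O}.
Reachable from L: {L}.
Only in M's history (ahead): {B, M, O} — 3.
Only in L's history (behind): {} — 0.

3 ahead, 0 behind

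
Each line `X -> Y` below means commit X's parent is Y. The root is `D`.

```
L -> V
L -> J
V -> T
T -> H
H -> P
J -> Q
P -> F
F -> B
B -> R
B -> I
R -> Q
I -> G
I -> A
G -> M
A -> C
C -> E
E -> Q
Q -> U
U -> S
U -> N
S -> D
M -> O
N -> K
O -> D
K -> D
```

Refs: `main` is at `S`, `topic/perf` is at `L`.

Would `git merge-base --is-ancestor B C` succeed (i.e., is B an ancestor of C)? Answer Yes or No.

No

Ancestors of C: {C, D, E, K, N, Q, S, U}.
B is not in that set, so it is not an ancestor of C.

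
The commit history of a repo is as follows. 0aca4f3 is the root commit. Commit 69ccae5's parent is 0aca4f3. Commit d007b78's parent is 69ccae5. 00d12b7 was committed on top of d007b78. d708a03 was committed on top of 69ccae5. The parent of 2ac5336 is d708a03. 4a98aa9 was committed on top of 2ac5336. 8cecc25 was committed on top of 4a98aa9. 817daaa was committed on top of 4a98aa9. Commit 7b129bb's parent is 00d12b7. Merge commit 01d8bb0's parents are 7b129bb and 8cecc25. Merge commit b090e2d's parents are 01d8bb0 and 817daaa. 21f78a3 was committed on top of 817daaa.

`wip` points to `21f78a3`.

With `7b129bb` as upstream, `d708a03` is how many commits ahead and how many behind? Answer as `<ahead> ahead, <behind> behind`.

1 ahead, 3 behind

Reachable from d708a03: {0aca4f3, 69ccae5, d708a03}.
Reachable from 7b129bb: {00d12b7, 0aca4f3, 69ccae5, 7b129bb, d007b78}.
Only in d708a03's history (ahead): {d708a03} — 1.
Only in 7b129bb's history (behind): {00d12b7, 7b129bb, d007b78} — 3.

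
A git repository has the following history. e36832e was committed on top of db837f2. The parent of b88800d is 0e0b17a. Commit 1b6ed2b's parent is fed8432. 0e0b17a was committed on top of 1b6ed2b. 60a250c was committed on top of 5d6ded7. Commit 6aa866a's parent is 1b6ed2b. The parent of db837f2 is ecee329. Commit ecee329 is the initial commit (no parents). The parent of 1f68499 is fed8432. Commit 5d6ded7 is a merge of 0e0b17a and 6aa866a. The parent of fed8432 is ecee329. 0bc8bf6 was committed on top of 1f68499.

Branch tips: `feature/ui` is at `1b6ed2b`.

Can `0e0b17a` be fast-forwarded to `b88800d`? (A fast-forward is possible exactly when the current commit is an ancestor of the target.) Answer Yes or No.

A fast-forward from 0e0b17a to b88800d is possible iff 0e0b17a is an ancestor of b88800d.
Ancestors of b88800d: {0e0b17a, 1b6ed2b, b88800d, ecee329, fed8432}.
0e0b17a is among them, so fast-forward is possible.

Yes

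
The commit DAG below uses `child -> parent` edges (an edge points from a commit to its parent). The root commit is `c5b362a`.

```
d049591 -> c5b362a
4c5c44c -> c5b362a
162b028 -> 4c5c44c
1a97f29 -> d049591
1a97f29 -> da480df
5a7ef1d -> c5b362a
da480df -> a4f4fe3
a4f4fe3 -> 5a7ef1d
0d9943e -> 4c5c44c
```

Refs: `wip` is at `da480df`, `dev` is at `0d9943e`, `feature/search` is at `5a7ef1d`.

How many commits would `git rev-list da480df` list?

4

Walking parent pointers from da480df: reachable set = {5a7ef1d, a4f4fe3, c5b362a, da480df}.
That is 4 commits.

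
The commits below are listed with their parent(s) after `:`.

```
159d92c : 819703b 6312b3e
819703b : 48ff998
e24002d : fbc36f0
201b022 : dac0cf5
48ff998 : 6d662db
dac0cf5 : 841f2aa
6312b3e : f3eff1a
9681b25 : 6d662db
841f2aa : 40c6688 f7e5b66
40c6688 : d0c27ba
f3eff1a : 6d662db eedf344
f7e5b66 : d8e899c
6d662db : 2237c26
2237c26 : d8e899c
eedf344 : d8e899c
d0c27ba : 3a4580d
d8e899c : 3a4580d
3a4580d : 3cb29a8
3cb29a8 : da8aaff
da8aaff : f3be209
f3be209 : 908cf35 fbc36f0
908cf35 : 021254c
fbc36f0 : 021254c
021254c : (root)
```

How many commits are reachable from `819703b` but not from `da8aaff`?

7

Reachable from 819703b: {021254c, 2237c26, 3a4580d, 3cb29a8, 48ff998, 6d662db, 819703b, 908cf35, d8e899c, da8aaff, f3be209, fbc36f0}.
Reachable from da8aaff: {021254c, 908cf35, da8aaff, f3be209, fbc36f0}.
In 819703b's history but not da8aaff's: {2237c26, 3a4580d, 3cb29a8, 48ff998, 6d662db, 819703b, d8e899c} — 7 commits.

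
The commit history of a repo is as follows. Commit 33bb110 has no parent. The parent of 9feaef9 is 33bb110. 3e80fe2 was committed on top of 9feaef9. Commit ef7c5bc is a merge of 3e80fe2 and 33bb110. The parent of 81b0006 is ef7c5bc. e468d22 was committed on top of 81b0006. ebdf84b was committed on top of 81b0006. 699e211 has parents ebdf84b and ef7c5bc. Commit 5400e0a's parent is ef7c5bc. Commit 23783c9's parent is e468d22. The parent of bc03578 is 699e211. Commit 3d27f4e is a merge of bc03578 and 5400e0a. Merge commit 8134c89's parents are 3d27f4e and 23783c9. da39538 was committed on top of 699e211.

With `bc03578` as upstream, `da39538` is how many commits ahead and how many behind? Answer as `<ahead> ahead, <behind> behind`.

1 ahead, 1 behind

Reachable from da39538: {33bb110, 3e80fe2, 699e211, 81b0006, 9feaef9, da39538, ebdf84b, ef7c5bc}.
Reachable from bc03578: {33bb110, 3e80fe2, 699e211, 81b0006, 9feaef9, bc03578, ebdf84b, ef7c5bc}.
Only in da39538's history (ahead): {da39538} — 1.
Only in bc03578's history (behind): {bc03578} — 1.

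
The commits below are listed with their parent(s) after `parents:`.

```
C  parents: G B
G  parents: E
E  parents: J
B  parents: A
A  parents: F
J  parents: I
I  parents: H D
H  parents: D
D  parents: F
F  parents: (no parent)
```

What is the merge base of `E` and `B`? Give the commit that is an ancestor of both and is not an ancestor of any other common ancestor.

F

Ancestors of E: {D, E, F, H, I, J}.
Ancestors of B: {A, B, F}.
Common ancestors: {F}.
The only common ancestor is F, so it is the merge base.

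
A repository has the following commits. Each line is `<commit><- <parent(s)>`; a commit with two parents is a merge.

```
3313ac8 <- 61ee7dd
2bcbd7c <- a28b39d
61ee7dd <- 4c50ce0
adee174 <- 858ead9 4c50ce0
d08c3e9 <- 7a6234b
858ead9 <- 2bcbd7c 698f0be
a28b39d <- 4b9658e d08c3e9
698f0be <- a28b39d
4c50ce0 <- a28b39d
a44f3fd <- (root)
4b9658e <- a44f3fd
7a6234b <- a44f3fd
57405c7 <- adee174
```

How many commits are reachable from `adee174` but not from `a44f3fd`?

9

Reachable from adee174: {2bcbd7c, 4b9658e, 4c50ce0, 698f0be, 7a6234b, 858ead9, a28b39d, a44f3fd, adee174, d08c3e9}.
Reachable from a44f3fd: {a44f3fd}.
In adee174's history but not a44f3fd's: {2bcbd7c, 4b9658e, 4c50ce0, 698f0be, 7a6234b, 858ead9, a28b39d, adee174, d08c3e9} — 9 commits.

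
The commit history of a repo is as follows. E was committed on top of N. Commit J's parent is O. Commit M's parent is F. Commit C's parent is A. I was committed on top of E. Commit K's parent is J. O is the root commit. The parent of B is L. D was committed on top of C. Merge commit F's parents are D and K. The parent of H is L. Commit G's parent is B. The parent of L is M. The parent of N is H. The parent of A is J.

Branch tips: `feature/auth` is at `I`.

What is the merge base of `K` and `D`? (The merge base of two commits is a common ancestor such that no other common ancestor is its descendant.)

J

Ancestors of K: {J, K, O}.
Ancestors of D: {A, C, D, J, O}.
Common ancestors: {J, O}.
Among these, J is not an ancestor of any other common ancestor — it is the merge base.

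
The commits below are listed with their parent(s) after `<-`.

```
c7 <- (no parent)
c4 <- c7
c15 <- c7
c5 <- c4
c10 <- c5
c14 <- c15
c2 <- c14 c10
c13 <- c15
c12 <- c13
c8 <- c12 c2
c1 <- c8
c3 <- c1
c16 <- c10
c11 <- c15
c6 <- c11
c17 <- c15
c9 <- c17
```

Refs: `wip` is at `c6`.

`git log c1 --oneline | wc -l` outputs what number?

11

Walking parent pointers from c1: reachable set = {c1, c10, c12, c13, c14, c15, c2, c4, c5, c7, c8}.
That is 11 commits.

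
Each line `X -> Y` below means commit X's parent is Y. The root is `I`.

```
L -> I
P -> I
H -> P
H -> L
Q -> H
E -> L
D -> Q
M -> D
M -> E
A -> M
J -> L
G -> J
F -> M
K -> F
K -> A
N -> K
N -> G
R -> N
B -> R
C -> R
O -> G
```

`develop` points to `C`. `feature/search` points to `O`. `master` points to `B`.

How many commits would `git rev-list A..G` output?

2

Reachable from G: {G, I, J, L}.
Reachable from A: {A, D, E, H, I, L, M, P, Q}.
In G's history but not A's: {G, J} — 2 commits.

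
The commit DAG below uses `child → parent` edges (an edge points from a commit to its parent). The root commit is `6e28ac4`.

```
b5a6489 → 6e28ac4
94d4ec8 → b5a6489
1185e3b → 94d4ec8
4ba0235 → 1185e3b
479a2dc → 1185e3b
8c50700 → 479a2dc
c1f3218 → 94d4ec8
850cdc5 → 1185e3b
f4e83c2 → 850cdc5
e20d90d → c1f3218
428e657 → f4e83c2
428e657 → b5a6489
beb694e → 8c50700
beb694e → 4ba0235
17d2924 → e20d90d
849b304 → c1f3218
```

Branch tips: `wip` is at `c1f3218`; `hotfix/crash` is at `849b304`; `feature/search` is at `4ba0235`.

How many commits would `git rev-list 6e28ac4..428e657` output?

Reachable from 428e657: {1185e3b, 428e657, 6e28ac4, 850cdc5, 94d4ec8, b5a6489, f4e83c2}.
Reachable from 6e28ac4: {6e28ac4}.
In 428e657's history but not 6e28ac4's: {1185e3b, 428e657, 850cdc5, 94d4ec8, b5a6489, f4e83c2} — 6 commits.

6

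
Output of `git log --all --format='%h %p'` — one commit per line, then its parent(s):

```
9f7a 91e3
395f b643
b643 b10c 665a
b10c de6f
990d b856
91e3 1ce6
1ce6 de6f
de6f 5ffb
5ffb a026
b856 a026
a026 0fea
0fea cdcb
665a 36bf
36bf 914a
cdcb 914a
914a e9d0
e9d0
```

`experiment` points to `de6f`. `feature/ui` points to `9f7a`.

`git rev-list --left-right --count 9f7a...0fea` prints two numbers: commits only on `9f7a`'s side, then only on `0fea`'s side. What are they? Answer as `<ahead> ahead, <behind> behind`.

Reachable from 9f7a: {0fea, 1ce6, 5ffb, 914a, 91e3, 9f7a, a026, cdcb, de6f, e9d0}.
Reachable from 0fea: {0fea, 914a, cdcb, e9d0}.
Only in 9f7a's history (ahead): {1ce6, 5ffb, 91e3, 9f7a, a026, de6f} — 6.
Only in 0fea's history (behind): {} — 0.

6 ahead, 0 behind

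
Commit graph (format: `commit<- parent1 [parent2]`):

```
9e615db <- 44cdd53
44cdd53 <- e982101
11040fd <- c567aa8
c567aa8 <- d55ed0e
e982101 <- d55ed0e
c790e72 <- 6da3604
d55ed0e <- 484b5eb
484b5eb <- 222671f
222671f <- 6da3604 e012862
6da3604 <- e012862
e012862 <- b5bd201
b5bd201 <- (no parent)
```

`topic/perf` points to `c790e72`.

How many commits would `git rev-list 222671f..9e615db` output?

5

Reachable from 9e615db: {222671f, 44cdd53, 484b5eb, 6da3604, 9e615db, b5bd201, d55ed0e, e012862, e982101}.
Reachable from 222671f: {222671f, 6da3604, b5bd201, e012862}.
In 9e615db's history but not 222671f's: {44cdd53, 484b5eb, 9e615db, d55ed0e, e982101} — 5 commits.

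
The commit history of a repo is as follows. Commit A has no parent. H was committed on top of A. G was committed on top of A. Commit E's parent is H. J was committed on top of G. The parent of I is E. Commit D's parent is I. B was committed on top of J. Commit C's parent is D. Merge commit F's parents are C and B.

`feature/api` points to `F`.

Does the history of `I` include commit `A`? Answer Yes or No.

Ancestors of I (commits reachable by following parents): {A, E, H, I}.
A is in that set, so it is an ancestor of I.

Yes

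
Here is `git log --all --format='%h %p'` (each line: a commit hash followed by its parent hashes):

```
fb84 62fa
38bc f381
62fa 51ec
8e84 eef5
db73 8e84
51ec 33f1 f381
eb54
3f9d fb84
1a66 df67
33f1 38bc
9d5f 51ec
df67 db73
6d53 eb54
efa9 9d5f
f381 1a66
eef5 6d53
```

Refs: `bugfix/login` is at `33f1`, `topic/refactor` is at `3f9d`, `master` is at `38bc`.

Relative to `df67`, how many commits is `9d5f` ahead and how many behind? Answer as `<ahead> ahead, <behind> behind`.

Reachable from 9d5f: {1a66, 33f1, 38bc, 51ec, 6d53, 8e84, 9d5f, db73, df67, eb54, eef5, f381}.
Reachable from df67: {6d53, 8e84, db73, df67, eb54, eef5}.
Only in 9d5f's history (ahead): {1a66, 33f1, 38bc, 51ec, 9d5f, f381} — 6.
Only in df67's history (behind): {} — 0.

6 ahead, 0 behind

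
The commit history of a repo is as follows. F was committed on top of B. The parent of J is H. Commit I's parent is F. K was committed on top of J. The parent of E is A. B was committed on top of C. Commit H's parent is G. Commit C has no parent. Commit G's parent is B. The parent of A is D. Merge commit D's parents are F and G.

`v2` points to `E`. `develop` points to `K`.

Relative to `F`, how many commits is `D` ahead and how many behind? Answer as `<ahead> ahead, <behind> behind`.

2 ahead, 0 behind

Reachable from D: {B, C, D, F, G}.
Reachable from F: {B, C, F}.
Only in D's history (ahead): {D, G} — 2.
Only in F's history (behind): {} — 0.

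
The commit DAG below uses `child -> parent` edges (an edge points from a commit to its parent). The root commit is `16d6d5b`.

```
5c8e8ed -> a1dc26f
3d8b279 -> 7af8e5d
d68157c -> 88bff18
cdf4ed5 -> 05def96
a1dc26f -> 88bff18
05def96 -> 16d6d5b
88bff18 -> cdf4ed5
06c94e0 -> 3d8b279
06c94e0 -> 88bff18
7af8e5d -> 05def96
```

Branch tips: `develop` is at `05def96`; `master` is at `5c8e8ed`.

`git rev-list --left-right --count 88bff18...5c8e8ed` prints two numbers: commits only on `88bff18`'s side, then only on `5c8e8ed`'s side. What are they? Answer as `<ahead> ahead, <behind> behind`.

Reachable from 88bff18: {05def96, 16d6d5b, 88bff18, cdf4ed5}.
Reachable from 5c8e8ed: {05def96, 16d6d5b, 5c8e8ed, 88bff18, a1dc26f, cdf4ed5}.
Only in 88bff18's history (ahead): {} — 0.
Only in 5c8e8ed's history (behind): {5c8e8ed, a1dc26f} — 2.

0 ahead, 2 behind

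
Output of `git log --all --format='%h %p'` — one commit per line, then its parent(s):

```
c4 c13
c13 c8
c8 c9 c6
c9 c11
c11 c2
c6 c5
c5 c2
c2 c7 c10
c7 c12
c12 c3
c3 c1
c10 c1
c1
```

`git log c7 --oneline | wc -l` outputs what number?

Walking parent pointers from c7: reachable set = {c1, c12, c3, c7}.
That is 4 commits.

4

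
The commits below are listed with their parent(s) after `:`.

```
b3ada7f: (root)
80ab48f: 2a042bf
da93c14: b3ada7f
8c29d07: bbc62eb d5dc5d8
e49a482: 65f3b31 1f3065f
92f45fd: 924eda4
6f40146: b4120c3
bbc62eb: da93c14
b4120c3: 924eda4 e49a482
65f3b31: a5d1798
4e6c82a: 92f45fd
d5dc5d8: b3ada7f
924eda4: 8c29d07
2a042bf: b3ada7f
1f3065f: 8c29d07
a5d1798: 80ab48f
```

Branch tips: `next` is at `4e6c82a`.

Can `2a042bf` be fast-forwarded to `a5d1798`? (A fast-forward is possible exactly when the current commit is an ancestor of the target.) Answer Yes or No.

A fast-forward from 2a042bf to a5d1798 is possible iff 2a042bf is an ancestor of a5d1798.
Ancestors of a5d1798: {2a042bf, 80ab48f, a5d1798, b3ada7f}.
2a042bf is among them, so fast-forward is possible.

Yes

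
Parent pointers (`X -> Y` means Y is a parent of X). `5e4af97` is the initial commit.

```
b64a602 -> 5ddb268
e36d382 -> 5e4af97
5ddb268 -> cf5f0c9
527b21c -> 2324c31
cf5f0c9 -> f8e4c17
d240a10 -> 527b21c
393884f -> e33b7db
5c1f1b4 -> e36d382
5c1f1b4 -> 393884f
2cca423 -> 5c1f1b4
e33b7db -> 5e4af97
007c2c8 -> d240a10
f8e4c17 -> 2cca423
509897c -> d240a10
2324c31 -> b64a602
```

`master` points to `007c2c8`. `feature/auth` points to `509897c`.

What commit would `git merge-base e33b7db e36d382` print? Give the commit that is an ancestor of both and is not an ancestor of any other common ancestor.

5e4af97

Ancestors of e33b7db: {5e4af97, e33b7db}.
Ancestors of e36d382: {5e4af97, e36d382}.
Common ancestors: {5e4af97}.
The only common ancestor is 5e4af97, so it is the merge base.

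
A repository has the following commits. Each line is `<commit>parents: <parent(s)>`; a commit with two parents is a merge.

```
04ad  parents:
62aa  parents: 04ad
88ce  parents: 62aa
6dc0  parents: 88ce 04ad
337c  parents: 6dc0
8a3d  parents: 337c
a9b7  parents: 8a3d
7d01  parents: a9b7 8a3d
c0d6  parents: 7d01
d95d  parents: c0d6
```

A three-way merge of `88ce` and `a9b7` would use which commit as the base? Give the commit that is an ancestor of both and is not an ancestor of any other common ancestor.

Ancestors of 88ce: {04ad, 62aa, 88ce}.
Ancestors of a9b7: {04ad, 337c, 62aa, 6dc0, 88ce, 8a3d, a9b7}.
Common ancestors: {04ad, 62aa, 88ce}.
Among these, 88ce is not an ancestor of any other common ancestor — it is the merge base.

88ce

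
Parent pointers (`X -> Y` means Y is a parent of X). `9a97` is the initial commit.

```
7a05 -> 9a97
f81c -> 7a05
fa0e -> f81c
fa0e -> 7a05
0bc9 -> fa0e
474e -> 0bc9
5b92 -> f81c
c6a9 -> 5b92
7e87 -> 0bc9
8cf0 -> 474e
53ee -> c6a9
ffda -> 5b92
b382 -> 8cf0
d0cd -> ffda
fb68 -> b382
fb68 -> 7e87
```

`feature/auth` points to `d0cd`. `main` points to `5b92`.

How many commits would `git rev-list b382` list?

Walking parent pointers from b382: reachable set = {0bc9, 474e, 7a05, 8cf0, 9a97, b382, f81c, fa0e}.
That is 8 commits.

8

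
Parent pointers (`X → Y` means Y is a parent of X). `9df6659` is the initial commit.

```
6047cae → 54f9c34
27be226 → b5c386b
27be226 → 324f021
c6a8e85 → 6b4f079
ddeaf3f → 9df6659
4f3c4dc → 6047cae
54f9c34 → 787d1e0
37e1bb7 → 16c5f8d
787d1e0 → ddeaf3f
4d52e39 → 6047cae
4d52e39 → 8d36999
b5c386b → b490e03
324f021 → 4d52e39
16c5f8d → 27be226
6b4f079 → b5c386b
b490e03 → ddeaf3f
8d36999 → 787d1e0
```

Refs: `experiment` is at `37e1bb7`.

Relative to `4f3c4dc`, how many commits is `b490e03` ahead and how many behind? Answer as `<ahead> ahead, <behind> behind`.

Reachable from b490e03: {9df6659, b490e03, ddeaf3f}.
Reachable from 4f3c4dc: {4f3c4dc, 54f9c34, 6047cae, 787d1e0, 9df6659, ddeaf3f}.
Only in b490e03's history (ahead): {b490e03} — 1.
Only in 4f3c4dc's history (behind): {4f3c4dc, 54f9c34, 6047cae, 787d1e0} — 4.

1 ahead, 4 behind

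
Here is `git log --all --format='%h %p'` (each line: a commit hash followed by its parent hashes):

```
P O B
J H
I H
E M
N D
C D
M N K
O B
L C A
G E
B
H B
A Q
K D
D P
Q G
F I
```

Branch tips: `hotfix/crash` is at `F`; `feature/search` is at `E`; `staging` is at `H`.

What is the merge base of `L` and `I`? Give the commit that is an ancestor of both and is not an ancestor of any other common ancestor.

Ancestors of L: {A, B, C, D, E, G, K, L, M, N, O, P, Q}.
Ancestors of I: {B, H, I}.
Common ancestors: {B}.
The only common ancestor is B, so it is the merge base.

B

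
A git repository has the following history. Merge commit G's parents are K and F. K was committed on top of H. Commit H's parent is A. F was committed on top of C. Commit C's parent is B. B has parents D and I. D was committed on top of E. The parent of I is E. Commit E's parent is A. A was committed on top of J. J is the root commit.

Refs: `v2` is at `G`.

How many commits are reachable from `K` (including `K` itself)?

Walking parent pointers from K: reachable set = {A, H, J, K}.
That is 4 commits.

4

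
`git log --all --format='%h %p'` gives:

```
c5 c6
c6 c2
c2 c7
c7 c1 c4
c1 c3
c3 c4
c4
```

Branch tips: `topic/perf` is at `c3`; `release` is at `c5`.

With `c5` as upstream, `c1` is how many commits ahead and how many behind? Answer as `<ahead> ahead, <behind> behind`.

0 ahead, 4 behind

Reachable from c1: {c1, c3, c4}.
Reachable from c5: {c1, c2, c3, c4, c5, c6, c7}.
Only in c1's history (ahead): {} — 0.
Only in c5's history (behind): {c2, c5, c6, c7} — 4.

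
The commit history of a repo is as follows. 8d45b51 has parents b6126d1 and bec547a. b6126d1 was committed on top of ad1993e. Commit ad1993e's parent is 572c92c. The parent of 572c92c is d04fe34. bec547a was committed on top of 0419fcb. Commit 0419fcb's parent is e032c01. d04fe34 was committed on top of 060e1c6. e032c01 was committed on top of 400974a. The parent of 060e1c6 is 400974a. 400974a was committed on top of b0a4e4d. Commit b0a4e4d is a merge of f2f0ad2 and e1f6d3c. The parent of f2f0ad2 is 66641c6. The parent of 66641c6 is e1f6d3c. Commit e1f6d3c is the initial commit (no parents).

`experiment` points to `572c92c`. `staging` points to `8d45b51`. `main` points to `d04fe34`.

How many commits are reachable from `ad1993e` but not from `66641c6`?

7

Reachable from ad1993e: {060e1c6, 400974a, 572c92c, 66641c6, ad1993e, b0a4e4d, d04fe34, e1f6d3c, f2f0ad2}.
Reachable from 66641c6: {66641c6, e1f6d3c}.
In ad1993e's history but not 66641c6's: {060e1c6, 400974a, 572c92c, ad1993e, b0a4e4d, d04fe34, f2f0ad2} — 7 commits.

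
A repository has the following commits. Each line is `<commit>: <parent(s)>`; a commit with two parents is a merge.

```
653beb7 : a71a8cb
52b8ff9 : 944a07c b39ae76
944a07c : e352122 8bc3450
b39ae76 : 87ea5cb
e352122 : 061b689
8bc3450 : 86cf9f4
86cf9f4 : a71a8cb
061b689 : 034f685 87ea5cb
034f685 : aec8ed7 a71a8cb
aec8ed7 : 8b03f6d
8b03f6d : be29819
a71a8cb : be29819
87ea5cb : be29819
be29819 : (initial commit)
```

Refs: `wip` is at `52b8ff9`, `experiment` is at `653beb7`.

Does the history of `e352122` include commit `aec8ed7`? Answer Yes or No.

Yes

Ancestors of e352122 (commits reachable by following parents): {034f685, 061b689, 87ea5cb, 8b03f6d, a71a8cb, aec8ed7, be29819, e352122}.
aec8ed7 is in that set, so it is an ancestor of e352122.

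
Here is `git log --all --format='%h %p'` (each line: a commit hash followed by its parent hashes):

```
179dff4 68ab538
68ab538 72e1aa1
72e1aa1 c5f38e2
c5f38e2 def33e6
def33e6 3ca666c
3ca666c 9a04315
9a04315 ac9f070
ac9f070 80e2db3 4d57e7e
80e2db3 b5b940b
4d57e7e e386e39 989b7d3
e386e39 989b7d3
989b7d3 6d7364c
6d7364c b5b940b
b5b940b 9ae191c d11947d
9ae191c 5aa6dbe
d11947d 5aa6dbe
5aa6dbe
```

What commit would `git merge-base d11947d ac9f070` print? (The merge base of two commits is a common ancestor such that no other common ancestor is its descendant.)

Ancestors of d11947d: {5aa6dbe, d11947d}.
Ancestors of ac9f070: {4d57e7e, 5aa6dbe, 6d7364c, 80e2db3, 989b7d3, 9ae191c, ac9f070, b5b940b, d11947d, e386e39}.
Common ancestors: {5aa6dbe, d11947d}.
Among these, d11947d is not an ancestor of any other common ancestor — it is the merge base.

d11947d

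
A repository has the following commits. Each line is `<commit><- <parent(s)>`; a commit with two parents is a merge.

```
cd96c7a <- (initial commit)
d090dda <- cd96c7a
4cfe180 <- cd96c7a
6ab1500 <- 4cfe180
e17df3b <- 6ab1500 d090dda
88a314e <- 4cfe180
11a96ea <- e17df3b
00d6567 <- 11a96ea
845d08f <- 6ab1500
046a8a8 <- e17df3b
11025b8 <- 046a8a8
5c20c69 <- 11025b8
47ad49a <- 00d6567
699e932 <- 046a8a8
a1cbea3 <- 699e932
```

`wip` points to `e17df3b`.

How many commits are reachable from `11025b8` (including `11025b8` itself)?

7

Walking parent pointers from 11025b8: reachable set = {046a8a8, 11025b8, 4cfe180, 6ab1500, cd96c7a, d090dda, e17df3b}.
That is 7 commits.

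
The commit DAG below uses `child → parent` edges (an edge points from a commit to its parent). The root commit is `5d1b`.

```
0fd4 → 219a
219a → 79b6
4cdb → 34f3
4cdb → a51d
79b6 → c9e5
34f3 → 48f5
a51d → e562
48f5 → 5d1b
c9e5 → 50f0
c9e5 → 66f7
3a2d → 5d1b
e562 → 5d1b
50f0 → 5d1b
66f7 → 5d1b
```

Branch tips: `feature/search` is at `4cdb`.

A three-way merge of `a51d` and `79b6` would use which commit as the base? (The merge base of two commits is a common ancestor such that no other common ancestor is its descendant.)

5d1b

Ancestors of a51d: {5d1b, a51d, e562}.
Ancestors of 79b6: {50f0, 5d1b, 66f7, 79b6, c9e5}.
Common ancestors: {5d1b}.
The only common ancestor is 5d1b, so it is the merge base.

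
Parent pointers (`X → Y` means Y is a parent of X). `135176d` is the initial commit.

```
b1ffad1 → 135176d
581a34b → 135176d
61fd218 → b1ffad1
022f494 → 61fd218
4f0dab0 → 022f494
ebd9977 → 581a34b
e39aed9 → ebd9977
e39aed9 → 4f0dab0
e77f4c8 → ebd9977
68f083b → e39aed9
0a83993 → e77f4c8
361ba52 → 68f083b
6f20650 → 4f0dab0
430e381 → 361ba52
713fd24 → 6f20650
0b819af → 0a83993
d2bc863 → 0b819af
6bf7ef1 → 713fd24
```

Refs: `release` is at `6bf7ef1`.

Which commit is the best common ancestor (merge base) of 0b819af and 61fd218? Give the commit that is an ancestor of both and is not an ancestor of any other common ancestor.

135176d

Ancestors of 0b819af: {0a83993, 0b819af, 135176d, 581a34b, e77f4c8, ebd9977}.
Ancestors of 61fd218: {135176d, 61fd218, b1ffad1}.
Common ancestors: {135176d}.
The only common ancestor is 135176d, so it is the merge base.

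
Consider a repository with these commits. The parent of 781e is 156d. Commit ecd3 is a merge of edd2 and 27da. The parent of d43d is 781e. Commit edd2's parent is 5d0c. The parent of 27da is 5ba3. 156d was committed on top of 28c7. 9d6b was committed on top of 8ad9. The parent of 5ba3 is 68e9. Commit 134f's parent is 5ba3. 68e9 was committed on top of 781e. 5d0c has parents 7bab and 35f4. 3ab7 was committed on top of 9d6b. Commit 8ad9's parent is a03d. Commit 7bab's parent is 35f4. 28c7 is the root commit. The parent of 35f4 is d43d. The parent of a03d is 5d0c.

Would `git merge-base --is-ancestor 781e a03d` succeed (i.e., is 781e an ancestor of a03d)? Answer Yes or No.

Ancestors of a03d (commits reachable by following parents): {156d, 28c7, 35f4, 5d0c, 781e, 7bab, a03d, d43d}.
781e is in that set, so it is an ancestor of a03d.

Yes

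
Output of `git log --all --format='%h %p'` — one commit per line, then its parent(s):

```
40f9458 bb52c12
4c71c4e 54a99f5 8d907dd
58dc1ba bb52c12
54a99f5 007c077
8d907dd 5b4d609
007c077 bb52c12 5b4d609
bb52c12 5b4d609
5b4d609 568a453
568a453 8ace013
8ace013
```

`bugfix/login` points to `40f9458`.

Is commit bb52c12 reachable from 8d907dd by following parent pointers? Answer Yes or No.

Ancestors of 8d907dd: {568a453, 5b4d609, 8ace013, 8d907dd}.
bb52c12 is not in that set, so it is not an ancestor of 8d907dd.

No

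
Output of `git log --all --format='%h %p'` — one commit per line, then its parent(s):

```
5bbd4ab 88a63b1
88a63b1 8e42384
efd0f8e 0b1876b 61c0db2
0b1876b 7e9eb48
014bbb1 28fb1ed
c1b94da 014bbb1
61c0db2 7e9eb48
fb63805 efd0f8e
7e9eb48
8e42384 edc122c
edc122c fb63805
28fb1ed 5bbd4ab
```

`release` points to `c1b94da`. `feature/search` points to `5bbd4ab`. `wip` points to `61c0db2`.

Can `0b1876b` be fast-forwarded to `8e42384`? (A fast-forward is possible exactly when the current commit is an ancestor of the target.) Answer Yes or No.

Yes

A fast-forward from 0b1876b to 8e42384 is possible iff 0b1876b is an ancestor of 8e42384.
Ancestors of 8e42384: {0b1876b, 61c0db2, 7e9eb48, 8e42384, edc122c, efd0f8e, fb63805}.
0b1876b is among them, so fast-forward is possible.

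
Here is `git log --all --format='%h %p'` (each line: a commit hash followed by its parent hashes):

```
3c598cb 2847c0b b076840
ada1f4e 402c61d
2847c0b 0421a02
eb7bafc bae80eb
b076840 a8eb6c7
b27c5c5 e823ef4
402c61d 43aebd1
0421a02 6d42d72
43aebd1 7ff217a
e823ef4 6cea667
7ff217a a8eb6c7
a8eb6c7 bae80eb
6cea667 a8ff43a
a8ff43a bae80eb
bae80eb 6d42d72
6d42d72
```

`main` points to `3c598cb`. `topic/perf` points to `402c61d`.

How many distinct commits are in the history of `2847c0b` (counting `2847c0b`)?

3

Walking parent pointers from 2847c0b: reachable set = {0421a02, 2847c0b, 6d42d72}.
That is 3 commits.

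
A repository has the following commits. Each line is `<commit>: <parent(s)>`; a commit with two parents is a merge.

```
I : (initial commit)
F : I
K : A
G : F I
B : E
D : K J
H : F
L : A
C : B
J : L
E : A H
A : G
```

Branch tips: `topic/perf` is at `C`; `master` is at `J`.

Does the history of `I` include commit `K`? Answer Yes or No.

Ancestors of I: {I}.
K is not in that set, so it is not an ancestor of I.

No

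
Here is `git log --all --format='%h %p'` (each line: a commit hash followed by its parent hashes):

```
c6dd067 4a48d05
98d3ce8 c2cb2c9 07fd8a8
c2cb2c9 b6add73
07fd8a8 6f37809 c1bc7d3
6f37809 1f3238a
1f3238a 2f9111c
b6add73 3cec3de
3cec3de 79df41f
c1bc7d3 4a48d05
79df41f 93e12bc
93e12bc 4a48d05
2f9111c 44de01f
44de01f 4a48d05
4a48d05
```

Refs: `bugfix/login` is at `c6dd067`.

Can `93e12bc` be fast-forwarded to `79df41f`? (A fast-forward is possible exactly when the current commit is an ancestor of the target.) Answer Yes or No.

Yes

A fast-forward from 93e12bc to 79df41f is possible iff 93e12bc is an ancestor of 79df41f.
Ancestors of 79df41f: {4a48d05, 79df41f, 93e12bc}.
93e12bc is among them, so fast-forward is possible.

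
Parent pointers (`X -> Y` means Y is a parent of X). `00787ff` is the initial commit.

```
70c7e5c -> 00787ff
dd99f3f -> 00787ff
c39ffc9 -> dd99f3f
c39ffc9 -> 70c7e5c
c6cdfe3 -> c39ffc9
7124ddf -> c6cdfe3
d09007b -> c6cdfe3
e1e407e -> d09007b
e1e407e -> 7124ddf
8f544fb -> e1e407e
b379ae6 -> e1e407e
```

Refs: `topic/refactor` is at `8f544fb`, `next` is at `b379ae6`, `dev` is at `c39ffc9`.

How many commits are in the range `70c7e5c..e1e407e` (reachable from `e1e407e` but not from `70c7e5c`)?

6

Reachable from e1e407e: {00787ff, 70c7e5c, 7124ddf, c39ffc9, c6cdfe3, d09007b, dd99f3f, e1e407e}.
Reachable from 70c7e5c: {00787ff, 70c7e5c}.
In e1e407e's history but not 70c7e5c's: {7124ddf, c39ffc9, c6cdfe3, d09007b, dd99f3f, e1e407e} — 6 commits.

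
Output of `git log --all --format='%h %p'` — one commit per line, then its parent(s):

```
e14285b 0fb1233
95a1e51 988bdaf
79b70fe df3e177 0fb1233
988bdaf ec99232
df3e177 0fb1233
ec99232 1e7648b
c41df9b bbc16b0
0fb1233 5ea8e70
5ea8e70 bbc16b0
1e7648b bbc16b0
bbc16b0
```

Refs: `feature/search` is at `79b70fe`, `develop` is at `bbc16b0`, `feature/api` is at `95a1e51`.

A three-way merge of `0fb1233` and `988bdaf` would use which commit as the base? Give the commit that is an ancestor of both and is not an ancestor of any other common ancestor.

Ancestors of 0fb1233: {0fb1233, 5ea8e70, bbc16b0}.
Ancestors of 988bdaf: {1e7648b, 988bdaf, bbc16b0, ec99232}.
Common ancestors: {bbc16b0}.
The only common ancestor is bbc16b0, so it is the merge base.

bbc16b0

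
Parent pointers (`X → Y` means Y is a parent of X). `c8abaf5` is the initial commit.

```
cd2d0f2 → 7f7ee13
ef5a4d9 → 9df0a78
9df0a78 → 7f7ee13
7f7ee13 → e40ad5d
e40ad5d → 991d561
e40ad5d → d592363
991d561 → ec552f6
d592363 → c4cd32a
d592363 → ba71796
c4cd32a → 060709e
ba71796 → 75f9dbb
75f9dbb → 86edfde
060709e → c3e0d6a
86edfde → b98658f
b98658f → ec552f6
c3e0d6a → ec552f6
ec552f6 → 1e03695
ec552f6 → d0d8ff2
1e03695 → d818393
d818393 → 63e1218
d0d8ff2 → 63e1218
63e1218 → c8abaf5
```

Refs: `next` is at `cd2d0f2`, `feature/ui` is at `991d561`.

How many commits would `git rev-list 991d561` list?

7

Walking parent pointers from 991d561: reachable set = {1e03695, 63e1218, 991d561, c8abaf5, d0d8ff2, d818393, ec552f6}.
That is 7 commits.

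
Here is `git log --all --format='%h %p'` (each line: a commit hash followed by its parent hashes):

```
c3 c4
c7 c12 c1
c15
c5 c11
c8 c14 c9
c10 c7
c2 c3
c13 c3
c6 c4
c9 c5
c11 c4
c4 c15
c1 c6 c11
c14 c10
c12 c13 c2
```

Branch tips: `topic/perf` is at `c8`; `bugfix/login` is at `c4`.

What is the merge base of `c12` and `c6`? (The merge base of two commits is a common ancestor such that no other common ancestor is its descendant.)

c4

Ancestors of c12: {c12, c13, c15, c2, c3, c4}.
Ancestors of c6: {c15, c4, c6}.
Common ancestors: {c15, c4}.
Among these, c4 is not an ancestor of any other common ancestor — it is the merge base.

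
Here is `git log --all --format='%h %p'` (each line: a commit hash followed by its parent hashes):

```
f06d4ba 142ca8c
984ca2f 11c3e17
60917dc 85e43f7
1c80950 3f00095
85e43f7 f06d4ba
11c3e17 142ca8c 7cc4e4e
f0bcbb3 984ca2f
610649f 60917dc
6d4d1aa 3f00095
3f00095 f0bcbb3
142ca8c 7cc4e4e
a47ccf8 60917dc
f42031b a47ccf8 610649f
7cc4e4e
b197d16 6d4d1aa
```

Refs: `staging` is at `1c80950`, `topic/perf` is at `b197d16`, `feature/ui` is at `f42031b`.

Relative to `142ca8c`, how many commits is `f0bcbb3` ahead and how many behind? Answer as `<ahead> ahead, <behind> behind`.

3 ahead, 0 behind

Reachable from f0bcbb3: {11c3e17, 142ca8c, 7cc4e4e, 984ca2f, f0bcbb3}.
Reachable from 142ca8c: {142ca8c, 7cc4e4e}.
Only in f0bcbb3's history (ahead): {11c3e17, 984ca2f, f0bcbb3} — 3.
Only in 142ca8c's history (behind): {} — 0.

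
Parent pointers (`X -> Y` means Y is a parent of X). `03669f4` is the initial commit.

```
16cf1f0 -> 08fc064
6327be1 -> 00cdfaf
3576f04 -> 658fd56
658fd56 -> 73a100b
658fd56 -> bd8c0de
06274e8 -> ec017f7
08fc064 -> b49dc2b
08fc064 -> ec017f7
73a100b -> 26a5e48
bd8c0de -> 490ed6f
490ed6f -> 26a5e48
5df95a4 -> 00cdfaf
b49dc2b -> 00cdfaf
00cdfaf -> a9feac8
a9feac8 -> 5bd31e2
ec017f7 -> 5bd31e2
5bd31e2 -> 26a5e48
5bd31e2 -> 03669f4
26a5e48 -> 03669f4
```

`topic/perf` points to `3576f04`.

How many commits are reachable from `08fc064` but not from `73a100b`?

Reachable from 08fc064: {00cdfaf, 03669f4, 08fc064, 26a5e48, 5bd31e2, a9feac8, b49dc2b, ec017f7}.
Reachable from 73a100b: {03669f4, 26a5e48, 73a100b}.
In 08fc064's history but not 73a100b's: {00cdfaf, 08fc064, 5bd31e2, a9feac8, b49dc2b, ec017f7} — 6 commits.

6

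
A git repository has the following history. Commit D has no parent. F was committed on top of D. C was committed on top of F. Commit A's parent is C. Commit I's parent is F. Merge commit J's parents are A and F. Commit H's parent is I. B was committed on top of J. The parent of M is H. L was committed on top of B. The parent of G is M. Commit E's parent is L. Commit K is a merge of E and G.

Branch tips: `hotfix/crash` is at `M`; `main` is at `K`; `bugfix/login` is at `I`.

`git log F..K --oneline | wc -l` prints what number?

11

Reachable from K: {A, B, C, D, E, F, G, H, I, J, K, L, M}.
Reachable from F: {D, F}.
In K's history but not F's: {A, B, C, E, G, H, I, J, K, L, M} — 11 commits.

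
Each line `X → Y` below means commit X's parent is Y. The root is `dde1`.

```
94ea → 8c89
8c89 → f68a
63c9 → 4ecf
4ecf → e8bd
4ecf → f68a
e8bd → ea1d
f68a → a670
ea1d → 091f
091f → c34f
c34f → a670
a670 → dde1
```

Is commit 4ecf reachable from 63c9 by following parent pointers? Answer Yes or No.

Ancestors of 63c9 (commits reachable by following parents): {091f, 4ecf, 63c9, a670, c34f, dde1, e8bd, ea1d, f68a}.
4ecf is in that set, so it is an ancestor of 63c9.

Yes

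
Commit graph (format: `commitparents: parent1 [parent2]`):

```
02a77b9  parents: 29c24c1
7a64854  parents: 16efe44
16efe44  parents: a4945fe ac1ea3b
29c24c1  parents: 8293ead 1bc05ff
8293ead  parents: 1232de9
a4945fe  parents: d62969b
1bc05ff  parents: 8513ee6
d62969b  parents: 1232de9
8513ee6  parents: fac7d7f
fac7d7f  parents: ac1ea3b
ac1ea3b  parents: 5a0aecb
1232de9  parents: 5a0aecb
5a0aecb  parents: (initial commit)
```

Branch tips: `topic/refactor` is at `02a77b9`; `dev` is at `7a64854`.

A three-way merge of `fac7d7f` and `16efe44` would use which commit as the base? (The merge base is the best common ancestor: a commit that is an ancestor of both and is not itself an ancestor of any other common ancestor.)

ac1ea3b

Ancestors of fac7d7f: {5a0aecb, ac1ea3b, fac7d7f}.
Ancestors of 16efe44: {1232de9, 16efe44, 5a0aecb, a4945fe, ac1ea3b, d62969b}.
Common ancestors: {5a0aecb, ac1ea3b}.
Among these, ac1ea3b is not an ancestor of any other common ancestor — it is the merge base.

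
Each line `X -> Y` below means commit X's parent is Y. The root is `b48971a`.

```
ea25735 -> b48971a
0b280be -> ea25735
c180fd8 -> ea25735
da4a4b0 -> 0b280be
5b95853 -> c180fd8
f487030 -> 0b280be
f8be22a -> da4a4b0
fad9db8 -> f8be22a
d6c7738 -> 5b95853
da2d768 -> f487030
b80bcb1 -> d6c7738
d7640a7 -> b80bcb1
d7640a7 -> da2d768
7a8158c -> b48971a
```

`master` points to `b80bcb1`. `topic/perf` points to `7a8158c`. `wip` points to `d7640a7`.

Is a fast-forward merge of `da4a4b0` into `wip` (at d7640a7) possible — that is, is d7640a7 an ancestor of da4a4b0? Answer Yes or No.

No

A fast-forward from d7640a7 to da4a4b0 is possible iff d7640a7 is an ancestor of da4a4b0.
Ancestors of da4a4b0: {0b280be, b48971a, da4a4b0, ea25735}.
d7640a7 is not among them, so fast-forward is not possible.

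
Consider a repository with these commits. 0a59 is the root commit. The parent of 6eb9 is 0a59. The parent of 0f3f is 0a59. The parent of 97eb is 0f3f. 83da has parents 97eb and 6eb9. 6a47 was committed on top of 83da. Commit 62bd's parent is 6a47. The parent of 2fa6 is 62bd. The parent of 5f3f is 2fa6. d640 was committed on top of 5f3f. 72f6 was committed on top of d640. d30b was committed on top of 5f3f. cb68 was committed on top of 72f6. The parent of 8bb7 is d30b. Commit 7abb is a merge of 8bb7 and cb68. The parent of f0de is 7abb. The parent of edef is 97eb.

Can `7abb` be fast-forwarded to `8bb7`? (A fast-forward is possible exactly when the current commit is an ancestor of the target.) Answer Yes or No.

No

A fast-forward from 7abb to 8bb7 is possible iff 7abb is an ancestor of 8bb7.
Ancestors of 8bb7: {0a59, 0f3f, 2fa6, 5f3f, 62bd, 6a47, 6eb9, 83da, 8bb7, 97eb, d30b}.
7abb is not among them, so fast-forward is not possible.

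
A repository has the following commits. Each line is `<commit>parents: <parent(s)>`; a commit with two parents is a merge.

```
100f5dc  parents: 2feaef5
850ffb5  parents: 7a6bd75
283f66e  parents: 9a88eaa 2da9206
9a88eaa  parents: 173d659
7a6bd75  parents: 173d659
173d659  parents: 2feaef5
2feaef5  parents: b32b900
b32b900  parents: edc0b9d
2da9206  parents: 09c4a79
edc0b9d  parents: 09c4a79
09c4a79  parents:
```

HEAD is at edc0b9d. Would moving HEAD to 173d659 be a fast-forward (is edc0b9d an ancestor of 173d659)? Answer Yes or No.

Yes

A fast-forward from edc0b9d to 173d659 is possible iff edc0b9d is an ancestor of 173d659.
Ancestors of 173d659: {09c4a79, 173d659, 2feaef5, b32b900, edc0b9d}.
edc0b9d is among them, so fast-forward is possible.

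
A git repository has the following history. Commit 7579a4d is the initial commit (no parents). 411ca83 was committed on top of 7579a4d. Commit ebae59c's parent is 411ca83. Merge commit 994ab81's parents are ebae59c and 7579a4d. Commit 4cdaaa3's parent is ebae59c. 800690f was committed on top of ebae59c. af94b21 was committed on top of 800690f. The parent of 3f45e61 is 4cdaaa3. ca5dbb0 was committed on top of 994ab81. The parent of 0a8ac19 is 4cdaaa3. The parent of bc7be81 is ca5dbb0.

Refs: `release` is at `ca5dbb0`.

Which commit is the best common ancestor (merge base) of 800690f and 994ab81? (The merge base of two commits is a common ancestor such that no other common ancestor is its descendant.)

ebae59c

Ancestors of 800690f: {411ca83, 7579a4d, 800690f, ebae59c}.
Ancestors of 994ab81: {411ca83, 7579a4d, 994ab81, ebae59c}.
Common ancestors: {411ca83, 7579a4d, ebae59c}.
Among these, ebae59c is not an ancestor of any other common ancestor — it is the merge base.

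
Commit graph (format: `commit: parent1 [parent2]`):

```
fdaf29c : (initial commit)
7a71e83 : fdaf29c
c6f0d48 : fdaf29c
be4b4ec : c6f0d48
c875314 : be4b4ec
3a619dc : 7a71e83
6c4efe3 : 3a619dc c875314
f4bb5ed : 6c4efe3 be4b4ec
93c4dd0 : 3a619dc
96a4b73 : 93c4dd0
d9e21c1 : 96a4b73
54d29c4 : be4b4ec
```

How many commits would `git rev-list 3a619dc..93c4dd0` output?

Reachable from 93c4dd0: {3a619dc, 7a71e83, 93c4dd0, fdaf29c}.
Reachable from 3a619dc: {3a619dc, 7a71e83, fdaf29c}.
In 93c4dd0's history but not 3a619dc's: {93c4dd0} — 1 commit.

1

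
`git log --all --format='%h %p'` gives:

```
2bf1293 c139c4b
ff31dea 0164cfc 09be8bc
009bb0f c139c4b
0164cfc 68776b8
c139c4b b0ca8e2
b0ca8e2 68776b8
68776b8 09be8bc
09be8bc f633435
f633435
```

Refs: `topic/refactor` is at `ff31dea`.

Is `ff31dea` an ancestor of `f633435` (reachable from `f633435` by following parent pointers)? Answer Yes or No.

Ancestors of f633435: {f633435}.
ff31dea is not in that set, so it is not an ancestor of f633435.

No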